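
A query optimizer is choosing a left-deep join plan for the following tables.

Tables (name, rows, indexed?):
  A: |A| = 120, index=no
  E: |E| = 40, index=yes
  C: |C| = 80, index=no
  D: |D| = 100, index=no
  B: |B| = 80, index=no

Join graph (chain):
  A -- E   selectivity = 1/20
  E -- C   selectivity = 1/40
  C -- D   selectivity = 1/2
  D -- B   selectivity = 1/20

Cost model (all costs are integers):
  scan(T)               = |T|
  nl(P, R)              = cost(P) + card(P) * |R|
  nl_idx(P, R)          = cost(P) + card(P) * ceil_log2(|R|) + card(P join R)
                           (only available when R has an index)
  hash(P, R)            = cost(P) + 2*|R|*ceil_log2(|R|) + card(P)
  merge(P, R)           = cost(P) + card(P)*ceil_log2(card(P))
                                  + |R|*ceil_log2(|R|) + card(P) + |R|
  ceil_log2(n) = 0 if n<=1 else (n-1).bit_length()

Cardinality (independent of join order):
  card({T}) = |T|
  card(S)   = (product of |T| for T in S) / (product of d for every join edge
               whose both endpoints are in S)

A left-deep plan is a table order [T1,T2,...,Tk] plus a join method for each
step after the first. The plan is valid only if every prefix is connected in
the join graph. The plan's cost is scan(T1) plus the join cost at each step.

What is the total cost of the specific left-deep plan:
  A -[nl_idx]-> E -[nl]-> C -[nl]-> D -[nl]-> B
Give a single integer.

1988280

step 1: scan A: cost=120, card=120
step 2: join E via nl_idx
    card(P join E) = 120*40/(20) = 240
    cost = 120 + 120*6 + 240 = 1080
step 3: join C via nl
    card(P join C) = 240*80/(40) = 480
    cost = 1080 + 240*80 = 20280
step 4: join D via nl
    card(P join D) = 480*100/(2) = 24000
    cost = 20280 + 480*100 = 68280
step 5: join B via nl
    card(P join B) = 24000*80/(20) = 96000
    cost = 68280 + 24000*80 = 1988280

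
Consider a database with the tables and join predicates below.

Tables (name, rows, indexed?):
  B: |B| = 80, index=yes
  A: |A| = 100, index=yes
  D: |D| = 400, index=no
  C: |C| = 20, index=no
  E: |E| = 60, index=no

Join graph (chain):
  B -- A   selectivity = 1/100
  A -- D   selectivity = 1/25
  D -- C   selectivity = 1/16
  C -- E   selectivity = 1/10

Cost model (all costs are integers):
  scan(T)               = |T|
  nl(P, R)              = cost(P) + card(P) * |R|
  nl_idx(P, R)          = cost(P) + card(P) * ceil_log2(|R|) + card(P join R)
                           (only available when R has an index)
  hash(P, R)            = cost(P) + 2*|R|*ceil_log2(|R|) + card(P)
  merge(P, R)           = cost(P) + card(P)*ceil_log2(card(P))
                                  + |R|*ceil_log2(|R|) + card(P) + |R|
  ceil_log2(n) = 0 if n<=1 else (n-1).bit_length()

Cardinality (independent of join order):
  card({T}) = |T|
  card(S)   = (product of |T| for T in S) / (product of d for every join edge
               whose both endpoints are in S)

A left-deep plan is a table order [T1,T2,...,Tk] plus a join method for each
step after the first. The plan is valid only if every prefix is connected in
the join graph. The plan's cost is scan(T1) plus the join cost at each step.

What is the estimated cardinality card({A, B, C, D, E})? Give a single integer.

9600

Tables in S: A(100), B(80), C(20), D(400), E(60)
Edges inside S: B-A(d=100), A-D(d=25), D-C(d=16), C-E(d=10)
numerator = 100 * 80 * 20 * 400 * 60 = 3840000000
denominator = 100 * 25 * 16 * 10 = 400000
card(S) = 3840000000 / 400000 = 9600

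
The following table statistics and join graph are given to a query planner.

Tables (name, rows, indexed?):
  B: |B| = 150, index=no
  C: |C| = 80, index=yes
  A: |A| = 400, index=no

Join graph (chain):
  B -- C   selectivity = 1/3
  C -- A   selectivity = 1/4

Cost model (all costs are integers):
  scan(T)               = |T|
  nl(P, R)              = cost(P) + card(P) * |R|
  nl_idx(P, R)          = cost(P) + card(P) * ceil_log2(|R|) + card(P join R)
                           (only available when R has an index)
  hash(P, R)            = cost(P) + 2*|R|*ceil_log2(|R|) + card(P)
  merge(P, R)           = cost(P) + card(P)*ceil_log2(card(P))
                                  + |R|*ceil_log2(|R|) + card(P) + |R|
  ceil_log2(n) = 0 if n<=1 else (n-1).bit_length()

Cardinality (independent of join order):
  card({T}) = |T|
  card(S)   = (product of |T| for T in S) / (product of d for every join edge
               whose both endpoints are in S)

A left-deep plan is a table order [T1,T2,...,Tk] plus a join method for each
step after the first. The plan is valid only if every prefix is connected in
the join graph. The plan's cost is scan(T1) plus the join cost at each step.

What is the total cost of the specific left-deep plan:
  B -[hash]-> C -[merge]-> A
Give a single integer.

step 1: scan B: cost=150, card=150
step 2: join C via hash
    card(P join C) = 150*80/(3) = 4000
    cost = 150 + 2*80*7 + 150 = 1420
step 3: join A via merge
    card(P join A) = 4000*400/(4) = 400000
    cost = 1420 + 4000*12 + 400*9 + 4000 + 400 = 57420

57420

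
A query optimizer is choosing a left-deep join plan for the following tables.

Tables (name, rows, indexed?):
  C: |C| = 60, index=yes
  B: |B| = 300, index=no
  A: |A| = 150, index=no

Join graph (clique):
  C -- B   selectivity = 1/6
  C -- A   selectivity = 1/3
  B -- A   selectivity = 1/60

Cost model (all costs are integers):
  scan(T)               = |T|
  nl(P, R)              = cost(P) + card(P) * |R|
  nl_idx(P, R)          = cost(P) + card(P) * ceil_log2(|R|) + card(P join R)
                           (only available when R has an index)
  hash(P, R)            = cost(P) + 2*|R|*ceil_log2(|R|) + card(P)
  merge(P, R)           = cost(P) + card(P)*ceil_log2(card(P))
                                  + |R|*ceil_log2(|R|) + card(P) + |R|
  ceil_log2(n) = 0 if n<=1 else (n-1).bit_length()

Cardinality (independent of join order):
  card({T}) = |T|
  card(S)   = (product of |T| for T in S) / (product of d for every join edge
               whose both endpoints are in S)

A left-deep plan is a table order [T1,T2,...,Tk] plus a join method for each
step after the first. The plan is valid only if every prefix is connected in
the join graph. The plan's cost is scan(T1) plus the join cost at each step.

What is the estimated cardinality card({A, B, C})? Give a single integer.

2500

Tables in S: A(150), B(300), C(60)
Edges inside S: C-B(d=6), C-A(d=3), B-A(d=60)
numerator = 150 * 300 * 60 = 2700000
denominator = 6 * 3 * 60 = 1080
card(S) = 2700000 / 1080 = 2500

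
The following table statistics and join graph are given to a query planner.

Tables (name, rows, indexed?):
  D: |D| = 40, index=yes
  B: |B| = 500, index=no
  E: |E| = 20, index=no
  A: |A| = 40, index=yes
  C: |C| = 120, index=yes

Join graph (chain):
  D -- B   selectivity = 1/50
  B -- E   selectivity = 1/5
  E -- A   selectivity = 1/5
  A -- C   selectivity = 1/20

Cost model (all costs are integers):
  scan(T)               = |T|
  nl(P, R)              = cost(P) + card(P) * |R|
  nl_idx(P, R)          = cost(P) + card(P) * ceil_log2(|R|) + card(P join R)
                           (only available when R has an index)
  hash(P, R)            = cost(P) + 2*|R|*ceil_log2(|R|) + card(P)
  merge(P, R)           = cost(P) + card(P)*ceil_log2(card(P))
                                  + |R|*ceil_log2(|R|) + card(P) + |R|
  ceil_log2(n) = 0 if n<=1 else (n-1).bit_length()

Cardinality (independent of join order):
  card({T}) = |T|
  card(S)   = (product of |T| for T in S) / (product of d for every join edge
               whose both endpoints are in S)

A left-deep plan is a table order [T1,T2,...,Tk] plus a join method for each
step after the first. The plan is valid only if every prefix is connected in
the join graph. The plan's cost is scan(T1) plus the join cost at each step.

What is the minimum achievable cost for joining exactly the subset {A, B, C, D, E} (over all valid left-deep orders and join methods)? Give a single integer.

Selinger DP over subsets of {A,B,C,D,E}:
  {D}: scan cost=40, card=40
  {B}: scan cost=500, card=500
  {E}: scan cost=20, card=20
  {A}: scan cost=40, card=40
  {C}: scan cost=120, card=120
  {BD}: card=400; try (D,hash)→1480, (D,nl_idx)→3900, (B,merge)→5320, (D,merge)→5780, (B,hash)→9080, (B,nl)→20040 …(+1); best=1480 via (D,hash)
  {BE}: card=2000; try (E,hash)→1200, (B,merge)→5140, (E,merge)→5620, (B,hash)→9040, (B,nl)→10020, (E,nl)→10500; best=1200 via (E,hash)
  {AE}: card=160; try (E,hash)→280, (A,nl_idx)→300, (A,merge)→420, (E,merge)→440, (A,hash)→520, (A,nl)→820 …(+1); best=280 via (E,hash)
  {AC}: card=240; try (C,nl_idx)→560, (A,hash)→720, (A,nl_idx)→1080, (C,merge)→1280, (A,merge)→1360, (C,hash)→1760 …(+2); best=560 via (C,nl_idx)
  {BDE}: card=1600; try (E,hash)→2080, (D,hash)→3680, (E,merge)→5600, (E,nl)→9480, (D,nl_idx)→14800, (D,merge)→25480 …(+1); best=2080 via (E,hash)
  {ABE}: card=16000; try (A,hash)→3680, (B,merge)→6720, (B,hash)→9440, (A,merge)→25480, (A,nl_idx)→29200, (B,nl)→80280 …(+1); best=3680 via (A,hash)
  {ACE}: card=960; try (E,hash)→1000, (C,hash)→2120, (C,nl_idx)→2360, (C,merge)→2680, (E,merge)→2840, (E,nl)→5360 …(+1); best=1000 via (E,hash)
  {ABDE}: card=12800; try (A,hash)→4160, (D,hash)→20160, (A,merge)→21560, (A,nl_idx)→24480, (A,nl)→66080, (D,nl_idx)→112480 …(+2); best=4160 via (A,hash)
  {ABCE}: card=96000; try (B,hash)→10960, (B,merge)→16560, (C,hash)→21360, (C,nl_idx)→211680, (C,merge)→244640, (B,nl)→481000 …(+1); best=10960 via (B,hash)
  {ABCDE}: card=76800; try (C,hash)→18640, (D,hash)→107440, (C,nl_idx)→170560, (C,merge)→197120, (D,nl_idx)→663760, (C,nl)→1540160 …(+2); best=18640 via (C,hash)

18640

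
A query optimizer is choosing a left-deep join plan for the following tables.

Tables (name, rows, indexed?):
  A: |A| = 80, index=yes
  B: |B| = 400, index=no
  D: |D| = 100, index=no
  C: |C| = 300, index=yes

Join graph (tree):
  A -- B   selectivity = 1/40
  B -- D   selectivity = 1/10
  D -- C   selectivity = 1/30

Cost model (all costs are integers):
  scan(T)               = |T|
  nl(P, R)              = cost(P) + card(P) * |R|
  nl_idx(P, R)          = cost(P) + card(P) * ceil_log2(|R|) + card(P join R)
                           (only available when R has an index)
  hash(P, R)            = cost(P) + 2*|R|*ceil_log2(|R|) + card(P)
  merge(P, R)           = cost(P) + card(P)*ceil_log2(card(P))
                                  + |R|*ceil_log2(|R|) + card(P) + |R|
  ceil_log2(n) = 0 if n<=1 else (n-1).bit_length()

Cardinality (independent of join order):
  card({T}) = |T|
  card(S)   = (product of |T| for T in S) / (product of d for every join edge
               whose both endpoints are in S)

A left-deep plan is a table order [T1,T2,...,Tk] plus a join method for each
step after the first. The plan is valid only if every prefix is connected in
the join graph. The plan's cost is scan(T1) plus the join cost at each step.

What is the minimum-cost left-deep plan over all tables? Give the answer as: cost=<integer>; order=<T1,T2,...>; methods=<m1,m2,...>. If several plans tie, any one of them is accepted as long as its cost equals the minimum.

Selinger DP (subsets sized 1..n):
  {A}: scan cost=80, card=80
  {B}: scan cost=400, card=400
  {D}: scan cost=100, card=100
  {C}: scan cost=300, card=300
  {AB}: card=800; try (A,hash)→1920, (A,nl_idx)→4000, (B,merge)→4720, (A,merge)→5040, (B,hash)→7360, (B,nl)→32080 …(+1); best=1920 via (A,hash)
  {BD}: card=4000; try (D,hash)→2200, (B,merge)→4900, (D,merge)→5200, (B,hash)→7400, (B,nl)→40100, (D,nl)→40400; best=2200 via (D,hash)
  {CD}: card=1000; try (D,hash)→2000, (C,nl_idx)→2000, (C,merge)→3900, (D,merge)→4100, (C,hash)→5600, (C,nl)→30100 …(+1); best=2000 via (D,hash)
  {ABD}: card=8000; try (D,hash)→4120, (A,hash)→7320, (D,merge)→11520, (A,nl_idx)→38200, (A,merge)→54840, (D,nl)→81920 …(+1); best=4120 via (D,hash)
  {BCD}: card=40000; try (B,hash)→10200, (C,hash)→11600, (B,merge)→17000, (C,merge)→57200, (C,nl_idx)→78200, (B,nl)→402000 …(+1); best=10200 via (B,hash)
  {ABCD}: card=80000; try (C,hash)→17520, (A,hash)→51320, (C,merge)→119120, (C,nl_idx)→156120, (A,nl_idx)→370200, (A,merge)→690840 …(+2); best=17520 via (C,hash)

cost=17520; order=B,A,D,C; methods=hash,hash,hash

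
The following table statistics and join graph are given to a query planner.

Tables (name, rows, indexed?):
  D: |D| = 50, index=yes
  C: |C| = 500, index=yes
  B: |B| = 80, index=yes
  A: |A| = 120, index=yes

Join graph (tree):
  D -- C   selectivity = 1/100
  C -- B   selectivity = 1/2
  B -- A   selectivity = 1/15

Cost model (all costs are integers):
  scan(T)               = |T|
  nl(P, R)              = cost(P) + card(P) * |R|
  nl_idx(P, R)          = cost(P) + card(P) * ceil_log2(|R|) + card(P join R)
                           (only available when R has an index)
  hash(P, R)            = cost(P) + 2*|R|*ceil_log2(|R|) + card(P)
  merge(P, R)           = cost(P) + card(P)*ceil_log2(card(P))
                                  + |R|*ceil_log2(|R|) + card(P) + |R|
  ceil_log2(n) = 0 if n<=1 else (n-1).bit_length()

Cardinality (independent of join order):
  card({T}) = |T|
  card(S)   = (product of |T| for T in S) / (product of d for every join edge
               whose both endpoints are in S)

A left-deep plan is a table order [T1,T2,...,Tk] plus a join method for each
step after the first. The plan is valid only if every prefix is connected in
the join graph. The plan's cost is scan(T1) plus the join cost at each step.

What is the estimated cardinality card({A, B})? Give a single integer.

640

Tables in S: A(120), B(80)
Edges inside S: B-A(d=15)
numerator = 120 * 80 = 9600
denominator = 15 = 15
card(S) = 9600 / 15 = 640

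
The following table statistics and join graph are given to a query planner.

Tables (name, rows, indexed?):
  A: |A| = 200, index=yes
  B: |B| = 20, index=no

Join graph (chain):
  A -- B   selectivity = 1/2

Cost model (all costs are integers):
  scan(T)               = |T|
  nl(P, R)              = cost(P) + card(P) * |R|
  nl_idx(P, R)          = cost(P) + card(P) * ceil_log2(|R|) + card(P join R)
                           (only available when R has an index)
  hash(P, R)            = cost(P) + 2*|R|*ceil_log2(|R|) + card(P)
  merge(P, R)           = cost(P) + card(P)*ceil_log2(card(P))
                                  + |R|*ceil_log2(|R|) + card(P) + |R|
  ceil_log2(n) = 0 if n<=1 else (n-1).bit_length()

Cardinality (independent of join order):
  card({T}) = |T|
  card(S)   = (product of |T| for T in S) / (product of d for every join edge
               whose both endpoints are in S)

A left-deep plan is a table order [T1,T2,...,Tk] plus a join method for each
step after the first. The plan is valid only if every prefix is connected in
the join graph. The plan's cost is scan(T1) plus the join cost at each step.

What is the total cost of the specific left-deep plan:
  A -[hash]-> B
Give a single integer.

step 1: scan A: cost=200, card=200
step 2: join B via hash
    card(P join B) = 200*20/(2) = 2000
    cost = 200 + 2*20*5 + 200 = 600

600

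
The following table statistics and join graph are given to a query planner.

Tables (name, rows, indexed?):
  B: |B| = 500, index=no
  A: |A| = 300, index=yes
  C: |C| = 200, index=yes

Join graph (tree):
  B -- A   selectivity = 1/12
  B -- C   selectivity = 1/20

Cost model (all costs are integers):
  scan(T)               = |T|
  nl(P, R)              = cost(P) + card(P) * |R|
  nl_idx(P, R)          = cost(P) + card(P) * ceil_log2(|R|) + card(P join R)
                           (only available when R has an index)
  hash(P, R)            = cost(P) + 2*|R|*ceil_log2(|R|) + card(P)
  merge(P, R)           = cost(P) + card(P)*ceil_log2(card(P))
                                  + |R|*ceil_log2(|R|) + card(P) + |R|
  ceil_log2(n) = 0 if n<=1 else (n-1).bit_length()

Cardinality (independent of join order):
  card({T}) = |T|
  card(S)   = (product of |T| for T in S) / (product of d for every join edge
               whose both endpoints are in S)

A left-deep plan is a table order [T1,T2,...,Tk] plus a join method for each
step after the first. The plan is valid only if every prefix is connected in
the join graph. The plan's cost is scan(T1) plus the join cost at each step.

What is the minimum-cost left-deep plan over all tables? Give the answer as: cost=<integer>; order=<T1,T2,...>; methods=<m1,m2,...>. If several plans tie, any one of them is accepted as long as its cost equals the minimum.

Selinger DP (subsets sized 1..n):
  {B}: scan cost=500, card=500
  {A}: scan cost=300, card=300
  {C}: scan cost=200, card=200
  {AB}: card=12500; try (A,hash)→6400, (B,merge)→8300, (A,merge)→8500, (B,hash)→9600, (A,nl_idx)→17500, (B,nl)→150300 …(+1); best=6400 via (A,hash)
  {BC}: card=5000; try (C,hash)→4200, (B,merge)→7000, (C,merge)→7300, (B,hash)→9400, (C,nl_idx)→9500, (B,nl)→100200 …(+1); best=4200 via (C,hash)
  {ABC}: card=125000; try (A,hash)→14600, (C,hash)→22100, (A,merge)→77200, (A,nl_idx)→174200, (C,merge)→195700, (C,nl_idx)→231400 …(+2); best=14600 via (A,hash)

cost=14600; order=B,C,A; methods=hash,hash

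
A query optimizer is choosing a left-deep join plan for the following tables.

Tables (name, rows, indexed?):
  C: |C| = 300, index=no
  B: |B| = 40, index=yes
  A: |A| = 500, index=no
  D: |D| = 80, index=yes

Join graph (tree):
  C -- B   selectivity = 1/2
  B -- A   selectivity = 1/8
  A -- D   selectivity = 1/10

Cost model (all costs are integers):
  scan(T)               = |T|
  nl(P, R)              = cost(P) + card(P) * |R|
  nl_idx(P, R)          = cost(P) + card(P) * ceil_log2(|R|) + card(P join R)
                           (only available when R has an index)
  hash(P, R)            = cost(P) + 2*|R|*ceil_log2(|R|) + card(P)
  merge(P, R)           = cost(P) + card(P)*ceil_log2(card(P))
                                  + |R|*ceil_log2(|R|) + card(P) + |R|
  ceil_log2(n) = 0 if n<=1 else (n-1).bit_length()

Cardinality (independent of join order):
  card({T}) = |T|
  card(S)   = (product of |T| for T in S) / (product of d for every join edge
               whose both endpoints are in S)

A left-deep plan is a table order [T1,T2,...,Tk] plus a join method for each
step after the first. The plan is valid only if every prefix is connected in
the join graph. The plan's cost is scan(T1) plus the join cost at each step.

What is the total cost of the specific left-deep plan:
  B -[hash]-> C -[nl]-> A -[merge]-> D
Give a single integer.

step 1: scan B: cost=40, card=40
step 2: join C via hash
    card(P join C) = 40*300/(2) = 6000
    cost = 40 + 2*300*9 + 40 = 5480
step 3: join A via nl
    card(P join A) = 6000*500/(8) = 375000
    cost = 5480 + 6000*500 = 3005480
step 4: join D via merge
    card(P join D) = 375000*80/(10) = 3000000
    cost = 3005480 + 375000*19 + 80*7 + 375000 + 80 = 10506120

10506120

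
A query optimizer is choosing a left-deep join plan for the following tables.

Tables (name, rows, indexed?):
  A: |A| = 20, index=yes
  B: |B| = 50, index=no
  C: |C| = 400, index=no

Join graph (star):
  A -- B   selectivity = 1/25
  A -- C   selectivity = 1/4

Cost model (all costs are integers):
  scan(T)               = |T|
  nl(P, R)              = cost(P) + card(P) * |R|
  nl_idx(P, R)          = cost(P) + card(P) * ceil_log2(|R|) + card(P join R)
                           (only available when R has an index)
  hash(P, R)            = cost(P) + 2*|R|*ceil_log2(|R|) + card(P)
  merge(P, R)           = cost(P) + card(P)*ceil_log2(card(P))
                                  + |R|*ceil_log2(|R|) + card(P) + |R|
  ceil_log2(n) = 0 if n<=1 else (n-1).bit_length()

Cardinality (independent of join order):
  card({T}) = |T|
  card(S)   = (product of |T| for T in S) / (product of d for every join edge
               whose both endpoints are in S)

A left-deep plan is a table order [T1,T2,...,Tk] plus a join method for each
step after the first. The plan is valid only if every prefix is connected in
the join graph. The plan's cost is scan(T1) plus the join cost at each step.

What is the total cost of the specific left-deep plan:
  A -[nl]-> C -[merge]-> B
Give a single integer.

32370

step 1: scan A: cost=20, card=20
step 2: join C via nl
    card(P join C) = 20*400/(4) = 2000
    cost = 20 + 20*400 = 8020
step 3: join B via merge
    card(P join B) = 2000*50/(25) = 4000
    cost = 8020 + 2000*11 + 50*6 + 2000 + 50 = 32370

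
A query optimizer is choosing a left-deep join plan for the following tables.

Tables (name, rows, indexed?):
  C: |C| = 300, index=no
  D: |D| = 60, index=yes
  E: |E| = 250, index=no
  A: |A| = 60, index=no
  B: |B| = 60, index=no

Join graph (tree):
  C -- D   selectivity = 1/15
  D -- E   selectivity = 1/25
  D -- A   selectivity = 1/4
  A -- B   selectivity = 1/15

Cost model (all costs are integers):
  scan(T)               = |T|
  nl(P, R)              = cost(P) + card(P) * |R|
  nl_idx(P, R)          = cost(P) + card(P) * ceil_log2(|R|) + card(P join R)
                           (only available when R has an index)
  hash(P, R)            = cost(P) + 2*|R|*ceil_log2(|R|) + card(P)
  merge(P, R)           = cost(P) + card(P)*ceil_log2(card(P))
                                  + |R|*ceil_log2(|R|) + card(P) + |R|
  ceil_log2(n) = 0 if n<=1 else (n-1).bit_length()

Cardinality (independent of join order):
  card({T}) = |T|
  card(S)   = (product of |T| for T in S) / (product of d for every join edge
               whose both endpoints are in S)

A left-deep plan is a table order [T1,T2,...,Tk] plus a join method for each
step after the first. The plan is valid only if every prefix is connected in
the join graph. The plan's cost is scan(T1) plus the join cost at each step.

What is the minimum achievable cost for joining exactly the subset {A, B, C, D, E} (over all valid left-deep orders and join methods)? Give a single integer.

50800

Selinger DP over subsets of {A,B,C,D,E}:
  {C}: scan cost=300, card=300
  {D}: scan cost=60, card=60
  {E}: scan cost=250, card=250
  {A}: scan cost=60, card=60
  {B}: scan cost=60, card=60
  {CD}: card=1200; try (D,hash)→1320, (D,nl_idx)→3300, (C,merge)→3480, (D,merge)→3720, (C,hash)→5520, (C,nl)→18060 …(+1); best=1320 via (D,hash)
  {DE}: card=600; try (D,hash)→1220, (D,nl_idx)→2350, (E,merge)→2730, (D,merge)→2920, (E,hash)→4120, (E,nl)→15060 …(+1); best=1220 via (D,hash)
  {AD}: card=900; try (D,hash)→840, (A,hash)→840, (D,merge)→900, (A,merge)→900, (D,nl_idx)→1320, (D,nl)→3660 …(+1); best=840 via (D,hash)
  {AB}: card=240; try (B,hash)→840, (A,hash)→840, (B,merge)→900, (A,merge)→900, (B,nl)→3660, (A,nl)→3660; best=840 via (B,hash)
  {CDE}: card=12000; try (E,hash)→6520, (C,hash)→7220, (C,merge)→10820, (E,merge)→17970, (C,nl)→181220, (E,nl)→301320; best=6520 via (E,hash)
  {ACD}: card=18000; try (A,hash)→3240, (C,hash)→7140, (C,merge)→13740, (A,merge)→16140, (A,nl)→73320, (C,nl)→270840; best=3240 via (A,hash)
  {ADE}: card=9000; try (A,hash)→2540, (E,hash)→5740, (A,merge)→8240, (E,merge)→12990, (A,nl)→37220, (E,nl)→225840; best=2540 via (A,hash)
  {ABD}: card=3600; try (D,hash)→1800, (B,hash)→2460, (D,merge)→3420, (D,nl_idx)→5880, (B,merge)→11160, (D,nl)→15240 …(+1); best=1800 via (D,hash)
  {ACDE}: card=180000; try (C,hash)→16940, (A,hash)→19240, (E,hash)→25240, (C,merge)→140540, (A,merge)→186940, (E,merge)→293490 …(+3); best=16940 via (C,hash)
  {ABCD}: card=72000; try (C,hash)→10800, (B,hash)→21960, (C,merge)→51600, (B,merge)→291660, (C,nl)→1081800, (B,nl)→1083240; best=10800 via (C,hash)
  {ABDE}: card=36000; try (E,hash)→9400, (B,hash)→12260, (E,merge)→50850, (B,merge)→137960, (B,nl)→542540, (E,nl)→901800; best=9400 via (E,hash)
  {ABCDE}: card=720000; try (C,hash)→50800, (E,hash)→86800, (B,hash)→197660, (C,merge)→624400, (E,merge)→1309050, (B,merge)→3437360 …(+3); best=50800 via (C,hash)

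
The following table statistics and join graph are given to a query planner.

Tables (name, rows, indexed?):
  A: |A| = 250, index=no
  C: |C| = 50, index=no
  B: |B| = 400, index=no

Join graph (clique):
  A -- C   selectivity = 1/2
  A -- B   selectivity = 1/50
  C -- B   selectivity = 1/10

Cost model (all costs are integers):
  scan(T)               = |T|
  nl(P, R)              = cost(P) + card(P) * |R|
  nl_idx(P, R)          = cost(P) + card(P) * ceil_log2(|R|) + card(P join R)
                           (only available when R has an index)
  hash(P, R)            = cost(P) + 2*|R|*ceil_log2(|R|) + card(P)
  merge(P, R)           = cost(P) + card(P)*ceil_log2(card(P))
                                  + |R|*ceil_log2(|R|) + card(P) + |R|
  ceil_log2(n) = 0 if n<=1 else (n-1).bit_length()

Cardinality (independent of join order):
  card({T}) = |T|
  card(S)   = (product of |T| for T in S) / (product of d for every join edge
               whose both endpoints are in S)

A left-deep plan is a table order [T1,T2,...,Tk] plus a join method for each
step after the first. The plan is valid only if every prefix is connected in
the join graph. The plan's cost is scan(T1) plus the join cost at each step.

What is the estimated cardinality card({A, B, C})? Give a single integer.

5000

Tables in S: A(250), B(400), C(50)
Edges inside S: A-C(d=2), A-B(d=50), C-B(d=10)
numerator = 250 * 400 * 50 = 5000000
denominator = 2 * 50 * 10 = 1000
card(S) = 5000000 / 1000 = 5000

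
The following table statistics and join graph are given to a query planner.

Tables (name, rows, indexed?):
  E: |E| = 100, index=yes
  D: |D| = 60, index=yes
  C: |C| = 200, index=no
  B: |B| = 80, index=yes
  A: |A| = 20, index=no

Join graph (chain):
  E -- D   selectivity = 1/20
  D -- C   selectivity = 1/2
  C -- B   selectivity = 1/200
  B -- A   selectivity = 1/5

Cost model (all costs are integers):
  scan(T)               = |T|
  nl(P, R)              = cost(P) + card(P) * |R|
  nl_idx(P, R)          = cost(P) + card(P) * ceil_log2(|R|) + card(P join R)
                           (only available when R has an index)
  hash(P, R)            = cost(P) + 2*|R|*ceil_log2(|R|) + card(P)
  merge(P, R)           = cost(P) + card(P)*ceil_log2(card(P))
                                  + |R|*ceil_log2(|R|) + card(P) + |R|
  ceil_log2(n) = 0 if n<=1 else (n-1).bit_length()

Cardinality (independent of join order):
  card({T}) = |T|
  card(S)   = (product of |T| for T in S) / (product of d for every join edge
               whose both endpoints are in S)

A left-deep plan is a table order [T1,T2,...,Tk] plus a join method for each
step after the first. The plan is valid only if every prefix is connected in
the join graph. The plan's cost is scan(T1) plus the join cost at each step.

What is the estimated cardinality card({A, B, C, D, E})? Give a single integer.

Tables in S: A(20), B(80), C(200), D(60), E(100)
Edges inside S: E-D(d=20), D-C(d=2), C-B(d=200), B-A(d=5)
numerator = 20 * 80 * 200 * 60 * 100 = 1920000000
denominator = 20 * 2 * 200 * 5 = 40000
card(S) = 1920000000 / 40000 = 48000

48000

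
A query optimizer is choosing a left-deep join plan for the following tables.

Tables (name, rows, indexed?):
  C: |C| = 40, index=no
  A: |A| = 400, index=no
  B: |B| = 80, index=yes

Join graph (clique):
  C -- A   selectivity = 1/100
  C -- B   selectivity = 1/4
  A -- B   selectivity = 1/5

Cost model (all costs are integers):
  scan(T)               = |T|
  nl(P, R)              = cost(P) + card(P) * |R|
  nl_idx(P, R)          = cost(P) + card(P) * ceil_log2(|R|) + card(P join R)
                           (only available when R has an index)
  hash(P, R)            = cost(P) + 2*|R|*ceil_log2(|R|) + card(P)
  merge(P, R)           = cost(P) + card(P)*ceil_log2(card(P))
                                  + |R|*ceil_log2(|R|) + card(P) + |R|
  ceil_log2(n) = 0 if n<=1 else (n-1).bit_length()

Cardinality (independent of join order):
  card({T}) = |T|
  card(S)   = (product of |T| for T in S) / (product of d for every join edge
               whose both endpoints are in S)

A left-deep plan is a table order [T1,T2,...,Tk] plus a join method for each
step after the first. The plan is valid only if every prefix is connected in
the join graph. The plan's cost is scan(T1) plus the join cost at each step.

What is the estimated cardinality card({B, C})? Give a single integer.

Tables in S: B(80), C(40)
Edges inside S: C-B(d=4)
numerator = 80 * 40 = 3200
denominator = 4 = 4
card(S) = 3200 / 4 = 800

800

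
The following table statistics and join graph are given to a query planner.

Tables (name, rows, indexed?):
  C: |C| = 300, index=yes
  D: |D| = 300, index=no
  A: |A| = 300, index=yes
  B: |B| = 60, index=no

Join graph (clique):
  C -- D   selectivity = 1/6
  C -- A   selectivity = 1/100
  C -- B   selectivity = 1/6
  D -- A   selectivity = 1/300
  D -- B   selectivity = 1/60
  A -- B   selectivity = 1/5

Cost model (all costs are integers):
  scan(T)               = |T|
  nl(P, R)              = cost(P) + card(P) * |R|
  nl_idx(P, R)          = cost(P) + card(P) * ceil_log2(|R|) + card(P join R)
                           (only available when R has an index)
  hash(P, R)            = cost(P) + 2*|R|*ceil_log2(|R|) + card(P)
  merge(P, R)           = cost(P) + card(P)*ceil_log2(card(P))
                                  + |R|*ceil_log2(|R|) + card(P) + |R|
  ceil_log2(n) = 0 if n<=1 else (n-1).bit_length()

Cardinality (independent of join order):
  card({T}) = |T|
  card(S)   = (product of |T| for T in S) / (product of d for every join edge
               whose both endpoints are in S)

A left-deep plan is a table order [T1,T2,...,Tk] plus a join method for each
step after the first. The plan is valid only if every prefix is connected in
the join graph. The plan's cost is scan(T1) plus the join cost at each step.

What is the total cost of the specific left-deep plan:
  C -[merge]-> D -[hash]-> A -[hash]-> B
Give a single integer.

27570

step 1: scan C: cost=300, card=300
step 2: join D via merge
    card(P join D) = 300*300/(6) = 15000
    cost = 300 + 300*9 + 300*9 + 300 + 300 = 6300
step 3: join A via hash
    card(P join A) = 15000*300/(100*300) = 150
    cost = 6300 + 2*300*9 + 15000 = 26700
step 4: join B via hash
    card(P join B) = 150*60/(6*60*5) = 5
    cost = 26700 + 2*60*6 + 150 = 27570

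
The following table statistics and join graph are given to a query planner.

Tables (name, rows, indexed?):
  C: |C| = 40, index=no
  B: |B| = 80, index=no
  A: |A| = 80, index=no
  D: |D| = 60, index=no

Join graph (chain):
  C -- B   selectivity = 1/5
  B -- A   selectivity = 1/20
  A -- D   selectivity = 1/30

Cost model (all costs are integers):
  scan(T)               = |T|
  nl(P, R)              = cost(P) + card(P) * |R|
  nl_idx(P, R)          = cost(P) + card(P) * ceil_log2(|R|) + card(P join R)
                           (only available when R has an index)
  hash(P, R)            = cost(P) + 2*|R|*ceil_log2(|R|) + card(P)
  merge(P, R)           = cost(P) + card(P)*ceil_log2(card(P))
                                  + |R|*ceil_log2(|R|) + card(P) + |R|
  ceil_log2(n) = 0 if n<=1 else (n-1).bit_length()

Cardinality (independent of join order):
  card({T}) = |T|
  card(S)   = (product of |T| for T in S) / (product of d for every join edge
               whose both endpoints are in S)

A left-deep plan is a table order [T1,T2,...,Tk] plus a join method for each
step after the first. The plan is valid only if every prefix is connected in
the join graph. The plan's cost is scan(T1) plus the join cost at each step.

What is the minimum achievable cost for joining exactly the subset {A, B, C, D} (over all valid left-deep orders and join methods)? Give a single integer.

Selinger DP over subsets of {A,B,C,D}:
  {C}: scan cost=40, card=40
  {B}: scan cost=80, card=80
  {A}: scan cost=80, card=80
  {D}: scan cost=60, card=60
  {BC}: card=640; try (C,hash)→640, (B,merge)→960, (C,merge)→1000, (B,hash)→1200, (B,nl)→3240, (C,nl)→3280; best=640 via (C,hash)
  {AB}: card=320; try (B,hash)→1280, (A,hash)→1280, (B,merge)→1360, (A,merge)→1360, (B,nl)→6480, (A,nl)→6480; best=1280 via (B,hash)
  {AD}: card=160; try (D,hash)→880, (A,merge)→1120, (D,merge)→1140, (A,hash)→1240, (A,nl)→4860, (D,nl)→4880; best=880 via (D,hash)
  {ABC}: card=2560; try (C,hash)→2080, (A,hash)→2400, (C,merge)→4760, (A,merge)→8320, (C,nl)→14080, (A,nl)→51840; best=2080 via (C,hash)
  {ABD}: card=640; try (B,hash)→2160, (D,hash)→2320, (B,merge)→2960, (D,merge)→4900, (B,nl)→13680, (D,nl)→20480; best=2160 via (B,hash)
  {ABCD}: card=5120; try (C,hash)→3280, (D,hash)→5360, (C,merge)→9480, (C,nl)→27760, (D,merge)→35780, (D,nl)→155680; best=3280 via (C,hash)

3280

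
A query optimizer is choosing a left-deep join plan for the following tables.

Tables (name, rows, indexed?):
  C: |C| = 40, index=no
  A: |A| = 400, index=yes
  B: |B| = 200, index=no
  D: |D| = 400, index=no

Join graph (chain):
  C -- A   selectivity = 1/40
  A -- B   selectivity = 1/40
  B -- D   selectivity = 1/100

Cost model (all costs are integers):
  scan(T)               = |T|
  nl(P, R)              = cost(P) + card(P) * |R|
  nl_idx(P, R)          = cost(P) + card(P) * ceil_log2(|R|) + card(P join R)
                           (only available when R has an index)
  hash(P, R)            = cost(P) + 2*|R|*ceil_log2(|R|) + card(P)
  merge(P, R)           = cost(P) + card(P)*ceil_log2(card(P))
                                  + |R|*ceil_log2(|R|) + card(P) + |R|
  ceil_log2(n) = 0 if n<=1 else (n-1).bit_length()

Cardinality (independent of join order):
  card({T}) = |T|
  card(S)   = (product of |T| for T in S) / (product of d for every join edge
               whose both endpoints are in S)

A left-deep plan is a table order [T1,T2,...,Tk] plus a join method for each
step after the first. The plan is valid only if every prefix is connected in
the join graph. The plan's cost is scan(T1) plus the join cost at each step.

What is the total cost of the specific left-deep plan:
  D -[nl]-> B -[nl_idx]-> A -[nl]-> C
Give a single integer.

415600

step 1: scan D: cost=400, card=400
step 2: join B via nl
    card(P join B) = 400*200/(100) = 800
    cost = 400 + 400*200 = 80400
step 3: join A via nl_idx
    card(P join A) = 800*400/(40) = 8000
    cost = 80400 + 800*9 + 8000 = 95600
step 4: join C via nl
    card(P join C) = 8000*40/(40) = 8000
    cost = 95600 + 8000*40 = 415600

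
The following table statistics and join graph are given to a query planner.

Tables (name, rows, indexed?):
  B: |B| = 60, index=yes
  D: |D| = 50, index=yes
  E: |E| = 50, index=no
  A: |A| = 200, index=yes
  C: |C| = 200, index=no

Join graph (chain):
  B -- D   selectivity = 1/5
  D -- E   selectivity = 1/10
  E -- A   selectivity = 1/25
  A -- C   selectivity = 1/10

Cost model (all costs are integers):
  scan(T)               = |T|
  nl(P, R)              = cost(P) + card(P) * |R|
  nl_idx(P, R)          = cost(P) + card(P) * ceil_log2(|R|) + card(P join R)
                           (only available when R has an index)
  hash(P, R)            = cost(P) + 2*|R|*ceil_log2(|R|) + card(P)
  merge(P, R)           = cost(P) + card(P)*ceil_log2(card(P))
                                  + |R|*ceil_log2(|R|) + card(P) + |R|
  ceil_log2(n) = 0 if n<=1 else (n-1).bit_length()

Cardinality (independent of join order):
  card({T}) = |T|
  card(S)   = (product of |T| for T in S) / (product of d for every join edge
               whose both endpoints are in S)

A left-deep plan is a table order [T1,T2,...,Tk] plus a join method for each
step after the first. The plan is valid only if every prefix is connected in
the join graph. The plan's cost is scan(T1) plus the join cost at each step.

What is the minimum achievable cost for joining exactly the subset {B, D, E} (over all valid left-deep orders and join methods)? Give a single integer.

1570

Selinger DP over subsets of {B,D,E}:
  {B}: scan cost=60, card=60
  {D}: scan cost=50, card=50
  {E}: scan cost=50, card=50
  {BD}: card=600; try (D,hash)→720, (B,hash)→820, (B,merge)→820, (D,merge)→830, (B,nl_idx)→950, (D,nl_idx)→1020 …(+2); best=720 via (D,hash)
  {DE}: card=250; try (D,nl_idx)→600, (E,hash)→700, (D,hash)→700, (E,merge)→750, (D,merge)→750, (E,nl)→2550 …(+1); best=600 via (D,nl_idx)
  {BDE}: card=3000; try (B,hash)→1570, (E,hash)→1920, (B,merge)→3270, (B,nl_idx)→5100, (E,merge)→7670, (B,nl)→15600 …(+1); best=1570 via (B,hash)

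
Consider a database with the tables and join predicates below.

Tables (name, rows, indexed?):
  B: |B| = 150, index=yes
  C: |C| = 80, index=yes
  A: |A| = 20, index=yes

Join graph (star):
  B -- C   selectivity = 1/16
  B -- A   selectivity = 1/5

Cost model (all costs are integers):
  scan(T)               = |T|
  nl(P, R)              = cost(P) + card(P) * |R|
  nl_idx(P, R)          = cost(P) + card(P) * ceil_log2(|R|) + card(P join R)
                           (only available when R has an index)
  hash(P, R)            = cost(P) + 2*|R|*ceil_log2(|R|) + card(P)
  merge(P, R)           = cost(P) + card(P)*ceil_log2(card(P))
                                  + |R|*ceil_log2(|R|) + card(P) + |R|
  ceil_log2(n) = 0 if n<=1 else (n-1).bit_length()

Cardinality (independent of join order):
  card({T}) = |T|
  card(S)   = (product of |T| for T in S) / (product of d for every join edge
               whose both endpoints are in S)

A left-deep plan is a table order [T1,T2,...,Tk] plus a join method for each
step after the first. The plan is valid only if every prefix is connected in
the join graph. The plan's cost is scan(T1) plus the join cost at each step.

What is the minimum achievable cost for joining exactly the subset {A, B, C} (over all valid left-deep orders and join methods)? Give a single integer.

Selinger DP over subsets of {A,B,C}:
  {B}: scan cost=150, card=150
  {C}: scan cost=80, card=80
  {A}: scan cost=20, card=20
  {BC}: card=750; try (C,hash)→1420, (B,nl_idx)→1470, (C,nl_idx)→1950, (B,merge)→2070, (C,merge)→2140, (B,hash)→2560 …(+2); best=1420 via (C,hash)
  {AB}: card=600; try (A,hash)→500, (B,nl_idx)→780, (B,merge)→1490, (A,nl_idx)→1500, (A,merge)→1620, (B,hash)→2440 …(+2); best=500 via (A,hash)
  {ABC}: card=3000; try (C,hash)→2220, (A,hash)→2370, (C,nl_idx)→7700, (C,merge)→7740, (A,nl_idx)→8170, (A,merge)→9790 …(+2); best=2220 via (C,hash)

2220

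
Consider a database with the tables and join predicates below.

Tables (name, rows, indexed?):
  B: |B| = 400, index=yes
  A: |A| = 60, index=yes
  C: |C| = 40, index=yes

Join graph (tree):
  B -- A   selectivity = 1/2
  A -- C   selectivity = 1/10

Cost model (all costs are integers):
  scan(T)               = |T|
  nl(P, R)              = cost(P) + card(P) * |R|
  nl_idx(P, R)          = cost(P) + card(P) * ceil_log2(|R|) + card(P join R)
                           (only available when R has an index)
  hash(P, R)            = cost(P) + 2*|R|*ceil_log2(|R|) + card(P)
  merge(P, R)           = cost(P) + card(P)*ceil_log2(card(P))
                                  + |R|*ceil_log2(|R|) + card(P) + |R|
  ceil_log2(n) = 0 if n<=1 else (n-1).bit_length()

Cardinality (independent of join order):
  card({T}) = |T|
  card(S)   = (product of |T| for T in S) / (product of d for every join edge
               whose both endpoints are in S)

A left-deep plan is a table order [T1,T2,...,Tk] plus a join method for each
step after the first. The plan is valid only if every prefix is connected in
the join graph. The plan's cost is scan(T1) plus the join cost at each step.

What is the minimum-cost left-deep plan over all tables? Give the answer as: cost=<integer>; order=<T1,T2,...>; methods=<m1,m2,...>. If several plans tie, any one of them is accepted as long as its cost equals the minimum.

cost=6680; order=C,A,B; methods=nl_idx,merge

Selinger DP (subsets sized 1..n):
  {B}: scan cost=400, card=400
  {A}: scan cost=60, card=60
  {C}: scan cost=40, card=40
  {AB}: card=12000; try (A,hash)→1520, (B,merge)→4480, (A,merge)→4820, (B,hash)→7320, (B,nl_idx)→12600, (A,nl_idx)→14800 …(+2); best=1520 via (A,hash)
  {AC}: card=240; try (A,nl_idx)→520, (C,hash)→600, (C,nl_idx)→660, (A,merge)→740, (C,merge)→760, (A,hash)→800 …(+2); best=520 via (A,nl_idx)
  {ABC}: card=48000; try (B,merge)→6680, (B,hash)→7960, (C,hash)→14000, (B,nl_idx)→50680, (B,nl)→96520, (C,nl_idx)→121520 …(+2); best=6680 via (B,merge)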